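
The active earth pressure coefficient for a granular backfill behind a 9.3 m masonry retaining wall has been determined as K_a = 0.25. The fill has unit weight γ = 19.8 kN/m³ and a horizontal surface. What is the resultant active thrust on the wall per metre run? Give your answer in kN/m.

P = ½ K_a γ H² = 0.5 × 0.25 × 19.8 × 9.3² = 214.1 kN/m.

214 kN/m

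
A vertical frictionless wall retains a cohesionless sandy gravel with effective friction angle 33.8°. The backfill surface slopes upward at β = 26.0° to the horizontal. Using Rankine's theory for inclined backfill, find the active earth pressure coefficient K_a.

K_a = cos β · (cos β − √(cos²β − cos²φ)) / (cos β + √(cos²β − cos²φ)).
cos β = 0.8988, cos φ = 0.8310, √(cos²β − cos²φ) = 0.3425.
K_a = 0.8988 × (0.8988 − 0.3425)/(0.8988 + 0.3425) = 0.4028.

0.403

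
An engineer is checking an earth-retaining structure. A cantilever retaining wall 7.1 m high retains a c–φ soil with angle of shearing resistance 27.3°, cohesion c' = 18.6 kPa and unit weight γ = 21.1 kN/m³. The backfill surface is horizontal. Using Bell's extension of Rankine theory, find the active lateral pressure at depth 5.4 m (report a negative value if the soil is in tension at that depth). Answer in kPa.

19.6 kPa

K_a = (1 − sin φ)/(1 + sin φ) = 0.3711.
σ_a = K_a γ z − 2c√K_a = 0.3711×21.1×5.4 − 2×18.6×0.6092 = 19.62 kPa.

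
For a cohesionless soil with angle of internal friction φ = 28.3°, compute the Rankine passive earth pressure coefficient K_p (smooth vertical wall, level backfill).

K_p = (1 + sin φ)/(1 − sin φ) = tan²(45° + 28.3°/2) = 2.803.

2.80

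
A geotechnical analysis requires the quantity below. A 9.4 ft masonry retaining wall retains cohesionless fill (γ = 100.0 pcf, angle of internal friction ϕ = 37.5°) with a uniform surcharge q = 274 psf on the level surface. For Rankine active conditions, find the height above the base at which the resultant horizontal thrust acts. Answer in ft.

3.71 ft

K_a = 0.2432.
Triangular part P₁ = ½K_aγH² = 1074 at H/3 = 3.133 ft; rectangular part P₂ = K_a q H = 626.4 at H/2 = 4.700 ft.
ȳ = (P₁·3.133 + P₂·4.700)/(P₁+P₂) = 3.710 ft.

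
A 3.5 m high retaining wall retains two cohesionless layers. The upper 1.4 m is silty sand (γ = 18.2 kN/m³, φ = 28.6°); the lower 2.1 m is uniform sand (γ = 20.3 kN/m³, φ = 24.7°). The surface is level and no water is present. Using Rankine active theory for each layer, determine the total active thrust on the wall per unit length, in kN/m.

46.6 kN/m

K_a1 = tan²(45°−28.6°/2) = 0.3525; K_a2 = tan²(45°−24.7°/2) = 0.4106.
Layer 1: σ at base = K_a1 γ₁ h₁ = 8.983 kPa; P₁ = ½×8.983×1.4 = 6.288.
Layer 2: σ_v at top = γ₁h₁ = 25.48; σ_h top = K_a2×25.48 = 10.46; σ_h base = K_a2×(25.48+20.3×2.1) = 27.96.
P₂ = ½(10.46+27.96)×2.1 = 40.35. Total P_a = 6.288+40.35 = 46.63 kN/m.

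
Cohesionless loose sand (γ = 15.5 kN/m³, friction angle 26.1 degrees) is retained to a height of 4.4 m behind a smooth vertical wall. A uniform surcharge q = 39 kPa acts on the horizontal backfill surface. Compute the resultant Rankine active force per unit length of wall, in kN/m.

K_a = tan²(45° − φ/2) = 0.3889.
Soil triangle: ½ K_a γ H² = 0.5×0.3889×15.5×4.4² = 58.36 kN/m.
Surcharge rectangle: K_a q H = 0.3889×39×4.4 = 66.74 kN/m.
Total = 58.36 + 66.74 = 125.1 kN/m.

125 kN/m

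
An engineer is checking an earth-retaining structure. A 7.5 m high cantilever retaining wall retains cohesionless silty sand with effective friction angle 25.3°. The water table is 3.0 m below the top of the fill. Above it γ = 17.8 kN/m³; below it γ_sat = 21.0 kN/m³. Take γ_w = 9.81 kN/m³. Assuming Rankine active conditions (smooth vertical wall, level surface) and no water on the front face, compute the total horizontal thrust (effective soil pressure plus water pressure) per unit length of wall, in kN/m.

273 kN/m

K_a = tan²(45° − φ/2) = 0.4012.
γ' = 21.0 − 9.81 = 11.19 kN/m³. Depth below WT = 4.5 m.
σ'_h at WT = K_a γ d_w = 21.42 kPa; at base = 21.42 + K_a γ' × 4.5 = 41.63 kPa.
P₁ (0–3.0 m) = ½×21.42×3.0 = 32.14. P₂ (3.0–7.5 m) = ½(21.42+41.63)×4.5 = 141.9.
P_w = ½ γ_w h₂² = 0.5×9.81×4.5² = 99.33. Total = 32.14+141.9+99.33 = 273.3 kN/m.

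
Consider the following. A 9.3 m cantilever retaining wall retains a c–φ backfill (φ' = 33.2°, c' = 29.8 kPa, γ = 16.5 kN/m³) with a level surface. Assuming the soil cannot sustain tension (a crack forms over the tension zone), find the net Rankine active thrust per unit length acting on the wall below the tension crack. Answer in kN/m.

K_a = 0.2924; √K_a = 0.5407.
Tension-crack depth z_c = 2c/(γ√K_a) = 2×29.8/(16.5×0.5407) = 6.680 m.
σ_a at base = K_a γ H − 2c√K_a = 0.2924×16.5×9.3 − 2×29.8×0.5407 = 12.64 kPa.
P_a = ½ × 12.64 × (H − z_c) = 0.5×12.64×2.620 = 16.55 kN/m.

16.6 kN/m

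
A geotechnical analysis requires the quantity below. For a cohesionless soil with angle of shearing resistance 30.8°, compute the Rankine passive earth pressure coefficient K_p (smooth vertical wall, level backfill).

3.10

K_p = (1 + sin φ)/(1 − sin φ) = tan²(45° + 30.8°/2) = 3.099.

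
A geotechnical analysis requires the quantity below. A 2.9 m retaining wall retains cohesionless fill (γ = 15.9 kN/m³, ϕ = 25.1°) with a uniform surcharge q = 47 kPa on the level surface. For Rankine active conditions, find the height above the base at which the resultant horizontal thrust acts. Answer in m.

1.29 m

K_a = 0.4043.
Triangular part P₁ = ½K_aγH² = 27.03 at H/3 = 0.9667 m; rectangular part P₂ = K_a q H = 55.11 at H/2 = 1.450 m.
ȳ = (P₁·0.9667 + P₂·1.450)/(P₁+P₂) = 1.291 m.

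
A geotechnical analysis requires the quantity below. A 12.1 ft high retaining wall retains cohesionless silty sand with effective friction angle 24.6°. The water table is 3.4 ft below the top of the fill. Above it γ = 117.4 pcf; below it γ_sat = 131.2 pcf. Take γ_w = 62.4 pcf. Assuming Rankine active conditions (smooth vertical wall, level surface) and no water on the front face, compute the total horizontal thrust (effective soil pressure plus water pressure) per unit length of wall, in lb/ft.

5150 lb/ft

K_a = tan²(45° − φ/2) = 0.4121.
γ' = 131.2 − 62.4 = 68.80 pcf. Depth below WT = 8.7 ft.
σ'_h at WT = K_a γ d_w = 164.5 psf; at base = 164.5 + K_a γ' × 8.7 = 411.2 psf.
P₁ (0–3.4 ft) = ½×164.5×3.4 = 279.7. P₂ (3.4–12.1 ft) = ½(164.5+411.2)×8.7 = 2504.
P_w = ½ γ_w h₂² = 0.5×62.4×8.7² = 2362. Total = 279.7+2504+2362 = 5146 lb/ft.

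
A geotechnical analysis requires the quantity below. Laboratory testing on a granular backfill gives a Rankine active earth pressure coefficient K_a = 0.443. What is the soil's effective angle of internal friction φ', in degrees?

22.7°

K_a = tan²(45° − φ/2) ⇒ 45° − φ/2 = arctan(√0.443) = 33.65°.
φ = 2(45° − 33.65°) = 22.71°.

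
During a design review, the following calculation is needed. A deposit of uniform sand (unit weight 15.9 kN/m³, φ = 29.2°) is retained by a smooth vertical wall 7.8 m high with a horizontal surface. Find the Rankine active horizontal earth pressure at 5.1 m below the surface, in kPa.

K_a = (1 − sin φ)/(1 + sin φ) = 0.3442.
σ_h = K_a γ z = 0.3442 × 15.9 × 5.1 = 27.91 kPa.

27.9 kPa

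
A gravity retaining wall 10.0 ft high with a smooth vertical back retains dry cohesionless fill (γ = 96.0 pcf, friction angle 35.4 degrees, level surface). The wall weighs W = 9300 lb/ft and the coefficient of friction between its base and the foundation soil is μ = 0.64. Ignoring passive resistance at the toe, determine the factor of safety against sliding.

4.65

K_a = tan²(45° − 35.4°/2) = 0.2664.
P_a = ½K_aγH² = 0.5×0.2664×96.0×10.0² = 1279 lb/ft, acting at H/3 = 3.333 ft above the base.
FS_sliding = μW / P_a = 0.64×9300 / 1279 = 4.655.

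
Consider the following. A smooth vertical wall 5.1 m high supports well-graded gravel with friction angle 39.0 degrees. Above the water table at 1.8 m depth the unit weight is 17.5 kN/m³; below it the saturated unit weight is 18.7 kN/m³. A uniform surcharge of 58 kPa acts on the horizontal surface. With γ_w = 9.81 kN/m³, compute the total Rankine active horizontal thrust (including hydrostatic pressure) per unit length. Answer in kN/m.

K_a = tan²(45° − φ/2) = 0.2275.
γ' = 18.7 − 9.81 = 8.890 kN/m³. h₂ = H − d_w = 3.3 m.
σ'_h: at surface K_a·q = 13.20; at WT K_a(q+γd_w) = 20.36; at base K_a(q+γd_w+γ'h₂) = 27.04 kPa.
P₁ = ½(13.20+20.36)×1.8 = 30.20; P₂ = ½(20.36+27.04)×3.3 = 78.21; P_w = ½γ_w h₂² = 53.42.
Total = 30.20+78.21+53.42 = 161.8 kN/m.

162 kN/m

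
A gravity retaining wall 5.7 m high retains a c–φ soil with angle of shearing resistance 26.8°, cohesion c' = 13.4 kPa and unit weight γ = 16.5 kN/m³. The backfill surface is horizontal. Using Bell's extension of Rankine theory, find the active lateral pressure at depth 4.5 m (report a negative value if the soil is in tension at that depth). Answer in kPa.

11.6 kPa

K_a = (1 − sin φ)/(1 + sin φ) = 0.3785.
σ_a = K_a γ z − 2c√K_a = 0.3785×16.5×4.5 − 2×13.4×0.6152 = 11.61 kPa.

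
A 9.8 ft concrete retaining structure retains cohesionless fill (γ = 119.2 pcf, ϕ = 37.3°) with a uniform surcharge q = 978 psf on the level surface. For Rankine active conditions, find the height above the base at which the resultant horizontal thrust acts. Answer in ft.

K_a = 0.2453.
Triangular part P₁ = ½K_aγH² = 1404 at H/3 = 3.267 ft; rectangular part P₂ = K_a q H = 2351 at H/2 = 4.900 ft.
ȳ = (P₁·3.267 + P₂·4.900)/(P₁+P₂) = 4.289 ft.

4.29 ft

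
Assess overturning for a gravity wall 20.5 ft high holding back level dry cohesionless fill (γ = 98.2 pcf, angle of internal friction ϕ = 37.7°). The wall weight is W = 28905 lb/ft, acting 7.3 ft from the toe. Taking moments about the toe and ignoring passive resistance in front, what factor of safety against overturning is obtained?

6.21

K_a = tan²(45° − 37.7°/2) = 0.2411.
P_a = ½K_aγH² = 0.5×0.2411×98.2×20.5² = 4974 lb/ft, acting at H/3 = 6.833 ft above the base.
Overturning moment M_o = P_a × H/3 = 4974 × 6.833 = 33990.
Resisting moment M_r = W × 7.3 = 28905 × 7.3 = 211000.
FS_overturning = M_r/M_o = 211000/33990 = 6.208.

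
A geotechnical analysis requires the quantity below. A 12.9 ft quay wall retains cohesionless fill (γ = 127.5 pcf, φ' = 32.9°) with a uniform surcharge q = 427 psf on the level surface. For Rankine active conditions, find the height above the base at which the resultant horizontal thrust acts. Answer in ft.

K_a = 0.2960.
Triangular part P₁ = ½K_aγH² = 3140 at H/3 = 4.300 ft; rectangular part P₂ = K_a q H = 1631 at H/2 = 6.450 ft.
ȳ = (P₁·4.300 + P₂·6.450)/(P₁+P₂) = 5.035 ft.

5.03 ft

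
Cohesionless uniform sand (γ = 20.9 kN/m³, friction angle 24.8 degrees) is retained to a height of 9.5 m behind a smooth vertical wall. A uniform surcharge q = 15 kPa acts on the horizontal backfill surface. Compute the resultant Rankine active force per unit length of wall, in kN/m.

444 kN/m

K_a = tan²(45° − φ/2) = 0.4090.
Soil triangle: ½ K_a γ H² = 0.5×0.4090×20.9×9.5² = 385.7 kN/m.
Surcharge rectangle: K_a q H = 0.4090×15×9.5 = 58.28 kN/m.
Total = 385.7 + 58.28 = 444.0 kN/m.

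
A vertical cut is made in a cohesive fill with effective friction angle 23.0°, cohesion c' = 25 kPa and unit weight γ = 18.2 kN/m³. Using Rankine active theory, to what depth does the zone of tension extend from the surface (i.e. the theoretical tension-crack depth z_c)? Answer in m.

4.15 m

K_a = tan²(45° − 23.0°/2) = 0.4381; √K_a = 0.6619.
The active pressure is zero where K_a γ z = 2c√K_a, so z_c = 2c/(γ√K_a) = 2×25/(18.2×0.6619) = 4.151 m.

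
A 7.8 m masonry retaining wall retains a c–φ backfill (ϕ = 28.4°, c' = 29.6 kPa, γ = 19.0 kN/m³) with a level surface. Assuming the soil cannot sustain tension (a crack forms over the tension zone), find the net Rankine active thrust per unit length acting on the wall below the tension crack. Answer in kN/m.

22.4 kN/m

K_a = 0.3554; √K_a = 0.5961.
Tension-crack depth z_c = 2c/(γ√K_a) = 2×29.6/(19.0×0.5961) = 5.227 m.
σ_a at base = K_a γ H − 2c√K_a = 0.3554×19.0×7.8 − 2×29.6×0.5961 = 17.37 kPa.
P_a = ½ × 17.37 × (H − z_c) = 0.5×17.37×2.573 = 22.35 kN/m.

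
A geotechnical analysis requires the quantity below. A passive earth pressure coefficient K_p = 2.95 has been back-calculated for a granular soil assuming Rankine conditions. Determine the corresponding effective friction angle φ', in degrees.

K_p = (1+sin φ)/(1−sin φ) ⇒ sin φ = (K_p − 1)/(K_p + 1) = 0.4937.
φ = arcsin(0.4937) = 29.58°.

29.6°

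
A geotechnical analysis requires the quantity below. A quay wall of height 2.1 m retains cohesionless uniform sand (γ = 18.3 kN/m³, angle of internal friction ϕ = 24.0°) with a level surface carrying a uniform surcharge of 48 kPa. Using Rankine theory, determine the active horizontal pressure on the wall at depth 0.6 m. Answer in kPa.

24.9 kPa

K_a = (1 − sin φ)/(1 + sin φ) = 0.4217.
σ_v = γz + q = 18.3 × 0.6 + 48 = 58.98 kPa.
σ_h = K_a σ_v = 0.4217 × 58.98 = 24.87 kPa.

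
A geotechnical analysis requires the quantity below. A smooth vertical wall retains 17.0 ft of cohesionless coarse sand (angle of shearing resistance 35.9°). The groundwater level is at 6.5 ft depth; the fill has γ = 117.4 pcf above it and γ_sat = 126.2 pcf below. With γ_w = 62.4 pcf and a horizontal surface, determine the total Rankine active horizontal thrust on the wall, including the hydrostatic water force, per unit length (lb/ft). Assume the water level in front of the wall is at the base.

7090 lb/ft

K_a = tan²(45° − φ/2) = 0.2607.
γ' = 126.2 − 62.4 = 63.80 pcf. Depth below WT = 10.5 ft.
σ'_h at WT = K_a γ d_w = 199.0 psf; at base = 199.0 + K_a γ' × 10.5 = 373.6 psf.
P₁ (0–6.5 ft) = ½×199.0×6.5 = 646.6. P₂ (6.5–17.0 ft) = ½(199.0+373.6)×10.5 = 3006.
P_w = ½ γ_w h₂² = 0.5×62.4×10.5² = 3440. Total = 646.6+3006+3440 = 7093 lb/ft.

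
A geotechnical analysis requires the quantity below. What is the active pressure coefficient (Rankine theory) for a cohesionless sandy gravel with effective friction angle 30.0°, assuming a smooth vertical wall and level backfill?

0.333

K_a = tan²(45° − φ/2) = tan²(30.00°) = 0.3333.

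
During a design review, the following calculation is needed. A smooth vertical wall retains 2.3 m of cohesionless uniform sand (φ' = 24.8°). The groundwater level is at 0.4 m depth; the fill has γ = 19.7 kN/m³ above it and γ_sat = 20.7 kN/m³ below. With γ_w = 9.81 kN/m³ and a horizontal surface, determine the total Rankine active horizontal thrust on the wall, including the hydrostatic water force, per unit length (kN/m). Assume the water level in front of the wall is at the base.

K_a = tan²(45° − φ/2) = 0.4090.
γ' = 20.7 − 9.81 = 10.89 kN/m³. Depth below WT = 1.9 m.
σ'_h at WT = K_a γ d_w = 3.223 kPa; at base = 3.223 + K_a γ' × 1.9 = 11.69 kPa.
P₁ (0–0.4 m) = ½×3.223×0.4 = 0.6446. P₂ (0.4–2.3 m) = ½(3.223+11.69)×1.9 = 14.16.
P_w = ½ γ_w h₂² = 0.5×9.81×1.9² = 17.71. Total = 0.6446+14.16+17.71 = 32.51 kN/m.

32.5 kN/m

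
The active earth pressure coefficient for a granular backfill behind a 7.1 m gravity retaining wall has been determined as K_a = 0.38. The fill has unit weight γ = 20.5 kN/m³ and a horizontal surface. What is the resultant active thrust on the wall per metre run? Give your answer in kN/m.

196 kN/m

P = ½ K_a γ H² = 0.5 × 0.38 × 20.5 × 7.1² = 196.3 kN/m.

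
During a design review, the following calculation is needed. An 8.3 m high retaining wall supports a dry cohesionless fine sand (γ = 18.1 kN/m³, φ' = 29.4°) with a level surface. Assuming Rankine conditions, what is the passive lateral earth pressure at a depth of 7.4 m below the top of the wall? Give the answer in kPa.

K_p = (1 + sin φ)/(1 − sin φ) = 2.929.
σ_h = K_p γ z = 2.929 × 18.1 × 7.4 = 392.2 kPa.

392 kPa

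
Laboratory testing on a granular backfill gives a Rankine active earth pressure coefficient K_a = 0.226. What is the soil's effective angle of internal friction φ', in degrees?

39.1°

K_a = tan²(45° − φ/2) ⇒ 45° − φ/2 = arctan(√0.226) = 25.43°.
φ = 2(45° − 25.43°) = 39.15°.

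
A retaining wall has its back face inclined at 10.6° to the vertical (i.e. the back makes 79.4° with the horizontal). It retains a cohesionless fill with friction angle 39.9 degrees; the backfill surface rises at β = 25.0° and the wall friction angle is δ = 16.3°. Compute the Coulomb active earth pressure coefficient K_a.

K_a = sin²(α+φ) / [sin²α · sin(α−δ) · (1 + √{sin(φ+δ)sin(φ−β) / (sin(α−δ)sin(α+β))})²].
With α = 79.4°, φ = 39.9°, δ = 16.3°, β = 25.0°: K_a = 0.3937.

0.394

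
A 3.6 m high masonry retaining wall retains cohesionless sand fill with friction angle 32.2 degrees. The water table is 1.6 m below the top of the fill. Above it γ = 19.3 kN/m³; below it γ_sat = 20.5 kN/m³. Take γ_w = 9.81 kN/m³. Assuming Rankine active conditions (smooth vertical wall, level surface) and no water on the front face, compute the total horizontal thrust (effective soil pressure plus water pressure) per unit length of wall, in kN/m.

K_a = tan²(45° − φ/2) = 0.3047.
γ' = 20.5 − 9.81 = 10.69 kN/m³. Depth below WT = 2.0 m.
σ'_h at WT = K_a γ d_w = 9.410 kPa; at base = 9.410 + K_a γ' × 2.0 = 15.93 kPa.
P₁ (0–1.6 m) = ½×9.410×1.6 = 7.528. P₂ (1.6–3.6 m) = ½(9.410+15.93)×2.0 = 25.34.
P_w = ½ γ_w h₂² = 0.5×9.81×2.0² = 19.62. Total = 7.528+25.34+19.62 = 52.48 kN/m.

52.5 kN/m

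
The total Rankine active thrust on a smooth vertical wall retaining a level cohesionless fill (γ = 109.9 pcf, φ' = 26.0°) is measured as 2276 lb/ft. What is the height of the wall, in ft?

10.3 ft

K_a = 0.3905. P_a = ½ K_a γ H² ⇒ H = √(2P_a/(K_a γ)).
H = √(2×2276/(0.3905×109.9)) = 10.30 ft.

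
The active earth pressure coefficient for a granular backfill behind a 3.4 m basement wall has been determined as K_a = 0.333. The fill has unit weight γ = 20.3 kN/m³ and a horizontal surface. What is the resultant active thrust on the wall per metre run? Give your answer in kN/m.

39.1 kN/m

P = ½ K_a γ H² = 0.5 × 0.333 × 20.3 × 3.4² = 39.07 kN/m.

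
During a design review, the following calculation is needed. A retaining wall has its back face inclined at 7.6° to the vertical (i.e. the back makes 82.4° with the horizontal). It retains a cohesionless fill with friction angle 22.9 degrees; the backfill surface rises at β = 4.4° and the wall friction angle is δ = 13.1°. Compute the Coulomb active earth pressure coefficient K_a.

K_a = sin²(α+φ) / [sin²α · sin(α−δ) · (1 + √{sin(φ+δ)sin(φ−β) / (sin(α−δ)sin(α+β))})²].
With α = 82.4°, φ = 22.9°, δ = 13.1°, β = 4.4°: K_a = 0.4836.

0.484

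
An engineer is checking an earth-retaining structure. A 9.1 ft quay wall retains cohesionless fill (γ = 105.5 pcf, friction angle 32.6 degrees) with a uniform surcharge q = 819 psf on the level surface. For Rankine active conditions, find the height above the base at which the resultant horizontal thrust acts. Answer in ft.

3.99 ft

K_a = 0.2997.
Triangular part P₁ = ½K_aγH² = 1309 at H/3 = 3.033 ft; rectangular part P₂ = K_a q H = 2234 at H/2 = 4.550 ft.
ȳ = (P₁·3.033 + P₂·4.550)/(P₁+P₂) = 3.990 ft.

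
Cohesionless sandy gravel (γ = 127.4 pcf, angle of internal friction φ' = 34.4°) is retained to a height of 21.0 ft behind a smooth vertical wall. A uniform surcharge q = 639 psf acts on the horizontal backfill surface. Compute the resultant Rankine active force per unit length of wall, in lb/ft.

K_a = tan²(45° − φ/2) = 0.2780.
Soil triangle: ½ K_a γ H² = 0.5×0.2780×127.4×21.0² = 7809 lb/ft.
Surcharge rectangle: K_a q H = 0.2780×639×21.0 = 3730 lb/ft.
Total = 7809 + 3730 = 11540 lb/ft.

11500 lb/ft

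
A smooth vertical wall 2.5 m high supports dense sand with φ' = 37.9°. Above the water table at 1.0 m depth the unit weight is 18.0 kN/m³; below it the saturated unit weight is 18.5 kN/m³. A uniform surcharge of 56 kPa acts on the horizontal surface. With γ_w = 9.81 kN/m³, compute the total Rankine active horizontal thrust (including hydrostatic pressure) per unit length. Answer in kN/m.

55.4 kN/m

K_a = tan²(45° − φ/2) = 0.2389.
γ' = 18.5 − 9.81 = 8.690 kN/m³. h₂ = H − d_w = 1.5 m.
σ'_h: at surface K_a·q = 13.38; at WT K_a(q+γd_w) = 17.68; at base K_a(q+γd_w+γ'h₂) = 20.80 kPa.
P₁ = ½(13.38+17.68)×1.0 = 15.53; P₂ = ½(17.68+20.80)×1.5 = 28.86; P_w = ½γ_w h₂² = 11.04.
Total = 15.53+28.86+11.04 = 55.43 kN/m.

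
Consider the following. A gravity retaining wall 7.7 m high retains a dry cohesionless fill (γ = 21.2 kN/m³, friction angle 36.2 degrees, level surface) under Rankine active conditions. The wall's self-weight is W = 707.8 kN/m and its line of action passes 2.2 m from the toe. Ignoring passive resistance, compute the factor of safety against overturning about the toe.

K_a = tan²(45° − 36.2°/2) = 0.2574.
P_a = ½K_aγH² = 0.5×0.2574×21.2×7.7² = 161.8 kN/m, acting at H/3 = 2.567 m above the base.
Overturning moment M_o = P_a × H/3 = 161.8 × 2.567 = 415.2.
Resisting moment M_r = W × 2.2 = 707.8 × 2.2 = 1557.
FS_overturning = M_r/M_o = 1557/415.2 = 3.751.

3.75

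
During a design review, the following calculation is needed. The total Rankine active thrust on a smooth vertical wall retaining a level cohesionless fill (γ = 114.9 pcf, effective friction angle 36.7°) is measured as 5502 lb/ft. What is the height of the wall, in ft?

19.5 ft

K_a = 0.2519. P_a = ½ K_a γ H² ⇒ H = √(2P_a/(K_a γ)).
H = √(2×5502/(0.2519×114.9)) = 19.50 ft.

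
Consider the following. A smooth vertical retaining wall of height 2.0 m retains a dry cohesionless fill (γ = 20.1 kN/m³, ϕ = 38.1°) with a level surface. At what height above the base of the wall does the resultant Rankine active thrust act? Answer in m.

0.667 m

K_a = 0.2368.
The pressure distribution is triangular, so the resultant acts at H/3 above the base = 2.0/3 = 0.6667 m.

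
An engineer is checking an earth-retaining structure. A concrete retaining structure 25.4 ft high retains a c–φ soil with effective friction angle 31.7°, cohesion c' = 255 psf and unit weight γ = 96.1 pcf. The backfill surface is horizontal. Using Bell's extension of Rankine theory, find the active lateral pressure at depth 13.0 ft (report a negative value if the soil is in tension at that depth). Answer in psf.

K_a = (1 − sin φ)/(1 + sin φ) = 0.3111.
σ_a = K_a γ z − 2c√K_a = 0.3111×96.1×13.0 − 2×255×0.5577 = 104.2 psf.

104 psf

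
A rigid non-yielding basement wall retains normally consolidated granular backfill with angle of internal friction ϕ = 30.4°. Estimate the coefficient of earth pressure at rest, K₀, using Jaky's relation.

0.494

K₀ = 1 − sin φ' = 1 − sin 30.4° = 0.4940.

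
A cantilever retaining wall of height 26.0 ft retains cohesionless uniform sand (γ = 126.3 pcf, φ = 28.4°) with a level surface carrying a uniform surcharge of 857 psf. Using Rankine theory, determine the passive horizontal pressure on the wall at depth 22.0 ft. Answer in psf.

K_p = (1 + sin φ)/(1 − sin φ) = 2.814.
σ_v = γz + q = 126.3 × 22.0 + 857 = 3636 psf.
σ_h = K_p σ_v = 2.814 × 3636 = 10230 psf.

10200 psf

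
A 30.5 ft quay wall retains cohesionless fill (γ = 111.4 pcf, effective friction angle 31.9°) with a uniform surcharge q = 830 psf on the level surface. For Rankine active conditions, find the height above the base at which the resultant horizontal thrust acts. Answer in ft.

11.8 ft

K_a = 0.3085.
Triangular part P₁ = ½K_aγH² = 15990 at H/3 = 10.17 ft; rectangular part P₂ = K_a q H = 7810 at H/2 = 15.25 ft.
ȳ = (P₁·10.17 + P₂·15.25)/(P₁+P₂) = 11.84 ft.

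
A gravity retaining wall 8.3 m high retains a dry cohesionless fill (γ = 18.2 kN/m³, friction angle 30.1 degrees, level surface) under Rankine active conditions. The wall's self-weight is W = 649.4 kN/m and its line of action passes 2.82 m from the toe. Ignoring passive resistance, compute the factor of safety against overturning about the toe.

3.18

K_a = tan²(45° − 30.1°/2) = 0.3320.
P_a = ½K_aγH² = 0.5×0.3320×18.2×8.3² = 208.1 kN/m, acting at H/3 = 2.767 m above the base.
Overturning moment M_o = P_a × H/3 = 208.1 × 2.767 = 575.8.
Resisting moment M_r = W × 2.82 = 649.4 × 2.82 = 1831.
FS_overturning = M_r/M_o = 1831/575.8 = 3.180.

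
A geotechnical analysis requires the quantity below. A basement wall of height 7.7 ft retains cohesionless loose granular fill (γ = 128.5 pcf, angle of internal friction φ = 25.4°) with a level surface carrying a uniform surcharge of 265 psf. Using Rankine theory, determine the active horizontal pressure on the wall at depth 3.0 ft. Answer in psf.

260 psf

K_a = (1 − sin φ)/(1 + sin φ) = 0.3996.
σ_v = γz + q = 128.5 × 3.0 + 265 = 650.5 psf.
σ_h = K_a σ_v = 0.3996 × 650.5 = 260.0 psf.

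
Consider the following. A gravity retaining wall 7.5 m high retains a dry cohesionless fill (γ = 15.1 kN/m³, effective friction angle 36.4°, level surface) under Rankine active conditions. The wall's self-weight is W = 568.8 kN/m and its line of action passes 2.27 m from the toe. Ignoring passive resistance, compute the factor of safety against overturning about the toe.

4.77

K_a = tan²(45° − 36.4°/2) = 0.2552.
P_a = ½K_aγH² = 0.5×0.2552×15.1×7.5² = 108.4 kN/m, acting at H/3 = 2.500 m above the base.
Overturning moment M_o = P_a × H/3 = 108.4 × 2.500 = 270.9.
Resisting moment M_r = W × 2.27 = 568.8 × 2.27 = 1291.
FS_overturning = M_r/M_o = 1291/270.9 = 4.766.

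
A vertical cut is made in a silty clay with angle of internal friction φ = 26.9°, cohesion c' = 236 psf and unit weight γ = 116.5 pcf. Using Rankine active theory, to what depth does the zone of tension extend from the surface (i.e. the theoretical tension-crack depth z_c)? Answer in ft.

K_a = tan²(45° − 26.9°/2) = 0.3770; √K_a = 0.6140.
The active pressure is zero where K_a γ z = 2c√K_a, so z_c = 2c/(γ√K_a) = 2×236/(116.5×0.6140) = 6.599 ft.

6.60 ft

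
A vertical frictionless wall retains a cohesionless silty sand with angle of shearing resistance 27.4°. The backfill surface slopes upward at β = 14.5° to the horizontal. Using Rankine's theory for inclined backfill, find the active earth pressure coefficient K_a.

0.416

K_a = cos β · (cos β − √(cos²β − cos²φ)) / (cos β + √(cos²β − cos²φ)).
cos β = 0.9681, cos φ = 0.8878, √(cos²β − cos²φ) = 0.3861.
K_a = 0.9681 × (0.9681 − 0.3861)/(0.9681 + 0.3861) = 0.4161.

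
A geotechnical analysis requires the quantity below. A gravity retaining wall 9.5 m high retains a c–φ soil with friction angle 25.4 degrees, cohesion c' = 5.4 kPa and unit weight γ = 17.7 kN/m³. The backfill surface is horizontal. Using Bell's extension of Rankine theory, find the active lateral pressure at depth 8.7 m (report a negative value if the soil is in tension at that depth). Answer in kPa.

54.7 kPa

K_a = (1 − sin φ)/(1 + sin φ) = 0.3996.
σ_a = K_a γ z − 2c√K_a = 0.3996×17.7×8.7 − 2×5.4×0.6322 = 54.71 kPa.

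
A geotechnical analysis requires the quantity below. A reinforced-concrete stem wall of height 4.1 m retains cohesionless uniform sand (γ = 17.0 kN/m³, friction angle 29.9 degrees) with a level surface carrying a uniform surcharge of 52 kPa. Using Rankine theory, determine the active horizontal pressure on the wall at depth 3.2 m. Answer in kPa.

35.6 kPa

K_a = (1 − sin φ)/(1 + sin φ) = 0.3347.
σ_v = γz + q = 17.0 × 3.2 + 52 = 106.4 kPa.
σ_h = K_a σ_v = 0.3347 × 106.4 = 35.61 kPa.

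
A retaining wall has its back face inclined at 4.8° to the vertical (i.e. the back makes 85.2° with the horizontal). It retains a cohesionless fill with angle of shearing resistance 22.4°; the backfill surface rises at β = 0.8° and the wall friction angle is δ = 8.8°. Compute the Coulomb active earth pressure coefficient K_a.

0.452

K_a = sin²(α+φ) / [sin²α · sin(α−δ) · (1 + √{sin(φ+δ)sin(φ−β) / (sin(α−δ)sin(α+β))})²].
With α = 85.2°, φ = 22.4°, δ = 8.8°, β = 0.8°: K_a = 0.4518.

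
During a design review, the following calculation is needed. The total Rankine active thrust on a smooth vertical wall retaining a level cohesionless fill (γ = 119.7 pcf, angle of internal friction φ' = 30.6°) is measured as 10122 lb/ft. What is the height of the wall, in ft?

22.8 ft

K_a = 0.3253. P_a = ½ K_a γ H² ⇒ H = √(2P_a/(K_a γ)).
H = √(2×10122/(0.3253×119.7)) = 22.80 ft.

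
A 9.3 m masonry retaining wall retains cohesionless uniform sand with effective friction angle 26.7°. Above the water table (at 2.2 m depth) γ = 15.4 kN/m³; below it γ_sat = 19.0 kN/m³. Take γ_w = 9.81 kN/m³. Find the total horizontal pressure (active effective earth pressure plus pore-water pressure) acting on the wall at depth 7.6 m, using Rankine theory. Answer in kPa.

84.7 kPa

K_a = (1 − sin φ)/(1 + sin φ) = 0.3800.
γ' = 19.0 − 9.81 = 9.190 kN/m³.
Effective vertical stress at 7.6 m: σ'_v = 15.4×2.2 + 9.190×5.40 = 83.51 kPa.
σ'_h = K_a σ'_v = 0.3800 × 83.51 = 31.73 kPa; u = γ_w × 5.40 = 52.97 kPa.
Total σ_h = 31.73 + 52.97 = 84.70 kPa.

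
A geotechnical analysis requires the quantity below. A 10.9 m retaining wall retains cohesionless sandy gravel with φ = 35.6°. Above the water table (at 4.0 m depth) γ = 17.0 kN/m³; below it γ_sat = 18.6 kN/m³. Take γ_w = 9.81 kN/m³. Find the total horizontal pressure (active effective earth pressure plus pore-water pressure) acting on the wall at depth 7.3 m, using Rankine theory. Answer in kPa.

58.0 kPa

K_a = (1 − sin φ)/(1 + sin φ) = 0.2641.
γ' = 18.6 − 9.81 = 8.790 kN/m³.
Effective vertical stress at 7.3 m: σ'_v = 17.0×4.0 + 8.790×3.30 = 97.01 kPa.
σ'_h = K_a σ'_v = 0.2641 × 97.01 = 25.62 kPa; u = γ_w × 3.30 = 32.37 kPa.
Total σ_h = 25.62 + 32.37 = 57.99 kPa.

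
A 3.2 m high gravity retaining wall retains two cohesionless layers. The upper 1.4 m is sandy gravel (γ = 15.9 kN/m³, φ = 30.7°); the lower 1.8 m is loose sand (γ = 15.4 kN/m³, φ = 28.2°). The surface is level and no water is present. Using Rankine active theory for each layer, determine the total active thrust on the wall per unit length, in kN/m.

K_a1 = tan²(45°−30.7°/2) = 0.3240; K_a2 = tan²(45°−28.2°/2) = 0.3582.
Layer 1: σ at base = K_a1 γ₁ h₁ = 7.213 kPa; P₁ = ½×7.213×1.4 = 5.049.
Layer 2: σ_v at top = γ₁h₁ = 22.26; σ_h top = K_a2×22.26 = 7.973; σ_h base = K_a2×(22.26+15.4×1.8) = 17.90.
P₂ = ½(7.973+17.90)×1.8 = 23.29. Total P_a = 5.049+23.29 = 28.34 kN/m.

28.3 kN/m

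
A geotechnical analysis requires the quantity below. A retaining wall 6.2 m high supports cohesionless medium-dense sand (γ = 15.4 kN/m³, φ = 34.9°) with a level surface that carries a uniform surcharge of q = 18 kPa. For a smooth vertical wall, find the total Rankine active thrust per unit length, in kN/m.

K_a = tan²(45° − φ/2) = 0.2721.
Soil triangle: ½ K_a γ H² = 0.5×0.2721×15.4×6.2² = 80.55 kN/m.
Surcharge rectangle: K_a q H = 0.2721×18×6.2 = 30.37 kN/m.
Total = 80.55 + 30.37 = 110.9 kN/m.

111 kN/m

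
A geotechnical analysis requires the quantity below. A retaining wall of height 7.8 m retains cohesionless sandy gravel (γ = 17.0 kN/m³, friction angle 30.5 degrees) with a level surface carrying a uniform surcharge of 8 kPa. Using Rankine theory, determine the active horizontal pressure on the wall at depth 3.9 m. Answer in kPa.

K_a = (1 − sin φ)/(1 + sin φ) = 0.3267.
σ_v = γz + q = 17.0 × 3.9 + 8 = 74.30 kPa.
σ_h = K_a σ_v = 0.3267 × 74.30 = 24.27 kPa.

24.3 kPa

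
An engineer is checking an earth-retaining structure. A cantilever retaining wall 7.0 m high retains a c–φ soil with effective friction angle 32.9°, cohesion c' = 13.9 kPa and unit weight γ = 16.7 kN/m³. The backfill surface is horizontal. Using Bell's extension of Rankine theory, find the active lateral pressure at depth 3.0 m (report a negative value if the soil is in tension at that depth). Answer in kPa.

-0.295 kPa

K_a = (1 − sin φ)/(1 + sin φ) = 0.2960.
σ_a = K_a γ z − 2c√K_a = 0.2960×16.7×3.0 − 2×13.9×0.5441 = -0.2945 kPa.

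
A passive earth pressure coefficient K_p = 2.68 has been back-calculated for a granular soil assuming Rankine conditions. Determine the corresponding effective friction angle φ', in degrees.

27.2°

K_p = (1+sin φ)/(1−sin φ) ⇒ sin φ = (K_p − 1)/(K_p + 1) = 0.4565.
φ = arcsin(0.4565) = 27.16°.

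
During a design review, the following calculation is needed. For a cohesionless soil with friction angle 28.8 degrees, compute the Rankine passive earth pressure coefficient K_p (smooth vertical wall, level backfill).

K_p = (1 + sin φ)/(1 − sin φ) = tan²(45° + 28.8°/2) = 2.859.

2.86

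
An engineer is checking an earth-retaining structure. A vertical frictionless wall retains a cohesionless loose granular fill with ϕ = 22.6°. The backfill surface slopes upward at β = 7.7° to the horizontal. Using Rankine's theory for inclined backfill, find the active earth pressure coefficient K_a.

0.463

K_a = cos β · (cos β − √(cos²β − cos²φ)) / (cos β + √(cos²β − cos²φ)).
cos β = 0.9910, cos φ = 0.9232, √(cos²β − cos²φ) = 0.3602.
K_a = 0.9910 × (0.9910 − 0.3602)/(0.9910 + 0.3602) = 0.4626.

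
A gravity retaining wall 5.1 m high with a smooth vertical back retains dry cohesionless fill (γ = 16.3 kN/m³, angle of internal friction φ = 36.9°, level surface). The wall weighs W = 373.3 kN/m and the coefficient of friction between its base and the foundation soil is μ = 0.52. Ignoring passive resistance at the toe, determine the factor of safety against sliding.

3.67

K_a = tan²(45° − 36.9°/2) = 0.2497.
P_a = ½K_aγH² = 0.5×0.2497×16.3×5.1² = 52.93 kN/m, acting at H/3 = 1.700 m above the base.
FS_sliding = μW / P_a = 0.52×373.3 / 52.93 = 3.668.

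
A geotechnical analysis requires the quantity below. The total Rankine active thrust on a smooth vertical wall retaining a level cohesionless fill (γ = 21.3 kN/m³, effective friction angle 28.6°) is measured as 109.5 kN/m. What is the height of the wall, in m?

K_a = 0.3525. P_a = ½ K_a γ H² ⇒ H = √(2P_a/(K_a γ)).
H = √(2×109.5/(0.3525×21.3)) = 5.400 m.

5.40 m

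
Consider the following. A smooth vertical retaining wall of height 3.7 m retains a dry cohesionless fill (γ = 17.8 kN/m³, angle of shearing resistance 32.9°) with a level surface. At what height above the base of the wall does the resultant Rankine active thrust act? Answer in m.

1.23 m

K_a = 0.2960.
The pressure distribution is triangular, so the resultant acts at H/3 above the base = 3.7/3 = 1.233 m.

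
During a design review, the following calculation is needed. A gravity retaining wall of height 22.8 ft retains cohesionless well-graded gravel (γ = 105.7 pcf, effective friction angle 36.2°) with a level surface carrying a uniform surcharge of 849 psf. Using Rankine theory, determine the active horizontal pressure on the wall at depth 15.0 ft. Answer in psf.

627 psf

K_a = (1 − sin φ)/(1 + sin φ) = 0.2574.
σ_v = γz + q = 105.7 × 15.0 + 849 = 2434 psf.
σ_h = K_a σ_v = 0.2574 × 2434 = 626.6 psf.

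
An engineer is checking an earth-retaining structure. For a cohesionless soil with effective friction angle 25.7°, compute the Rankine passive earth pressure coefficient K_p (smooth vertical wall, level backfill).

2.53

K_p = (1 + sin φ)/(1 − sin φ) = tan²(45° + 25.7°/2) = 2.531.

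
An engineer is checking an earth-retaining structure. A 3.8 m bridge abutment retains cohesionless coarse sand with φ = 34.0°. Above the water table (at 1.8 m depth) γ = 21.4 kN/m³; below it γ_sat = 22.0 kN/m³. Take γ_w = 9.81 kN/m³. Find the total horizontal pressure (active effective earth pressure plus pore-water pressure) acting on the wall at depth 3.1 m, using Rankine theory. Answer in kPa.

K_a = (1 − sin φ)/(1 + sin φ) = 0.2827.
γ' = 22.0 − 9.81 = 12.19 kN/m³.
Effective vertical stress at 3.1 m: σ'_v = 21.4×1.8 + 12.19×1.30 = 54.37 kPa.
σ'_h = K_a σ'_v = 0.2827 × 54.37 = 15.37 kPa; u = γ_w × 1.30 = 12.75 kPa.
Total σ_h = 15.37 + 12.75 = 28.12 kPa.

28.1 kPa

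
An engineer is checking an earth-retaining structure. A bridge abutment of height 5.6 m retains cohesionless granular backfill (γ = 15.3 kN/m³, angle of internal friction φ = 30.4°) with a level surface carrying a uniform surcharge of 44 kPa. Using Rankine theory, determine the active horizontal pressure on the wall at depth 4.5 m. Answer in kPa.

K_a = (1 − sin φ)/(1 + sin φ) = 0.3280.
σ_v = γz + q = 15.3 × 4.5 + 44 = 112.9 kPa.
σ_h = K_a σ_v = 0.3280 × 112.9 = 37.01 kPa.

37.0 kPa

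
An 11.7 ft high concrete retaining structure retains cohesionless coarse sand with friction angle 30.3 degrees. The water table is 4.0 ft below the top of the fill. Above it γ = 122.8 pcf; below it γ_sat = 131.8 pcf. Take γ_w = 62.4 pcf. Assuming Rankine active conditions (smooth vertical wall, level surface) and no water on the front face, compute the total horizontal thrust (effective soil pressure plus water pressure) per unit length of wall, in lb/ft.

K_a = tan²(45° − φ/2) = 0.3293.
γ' = 131.8 − 62.4 = 69.40 pcf. Depth below WT = 7.7 ft.
σ'_h at WT = K_a γ d_w = 161.8 psf; at base = 161.8 + K_a γ' × 7.7 = 337.7 psf.
P₁ (0–4.0 ft) = ½×161.8×4.0 = 323.5. P₂ (4.0–11.7 ft) = ½(161.8+337.7)×7.7 = 1923.
P_w = ½ γ_w h₂² = 0.5×62.4×7.7² = 1850. Total = 323.5+1923+1850 = 4096 lb/ft.

4100 lb/ft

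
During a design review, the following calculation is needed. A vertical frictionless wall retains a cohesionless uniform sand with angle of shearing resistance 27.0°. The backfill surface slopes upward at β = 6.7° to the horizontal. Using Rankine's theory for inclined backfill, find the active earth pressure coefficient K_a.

0.385

K_a = cos β · (cos β − √(cos²β − cos²φ)) / (cos β + √(cos²β − cos²φ)).
cos β = 0.9932, cos φ = 0.8910, √(cos²β − cos²φ) = 0.4387.
K_a = 0.9932 × (0.9932 − 0.4387)/(0.9932 + 0.4387) = 0.3845.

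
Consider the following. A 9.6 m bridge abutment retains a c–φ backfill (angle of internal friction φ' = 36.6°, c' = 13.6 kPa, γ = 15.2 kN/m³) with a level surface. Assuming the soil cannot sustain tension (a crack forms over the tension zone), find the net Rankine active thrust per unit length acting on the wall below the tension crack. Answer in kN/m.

K_a = 0.2530; √K_a = 0.5029.
Tension-crack depth z_c = 2c/(γ√K_a) = 2×13.6/(15.2×0.5029) = 3.558 m.
σ_a at base = K_a γ H − 2c√K_a = 0.2530×15.2×9.6 − 2×13.6×0.5029 = 23.23 kPa.
P_a = ½ × 23.23 × (H − z_c) = 0.5×23.23×6.042 = 70.18 kN/m.

70.2 kN/m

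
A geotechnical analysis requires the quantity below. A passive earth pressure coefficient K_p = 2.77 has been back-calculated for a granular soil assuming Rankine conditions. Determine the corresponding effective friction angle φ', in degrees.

K_p = (1+sin φ)/(1−sin φ) ⇒ sin φ = (K_p − 1)/(K_p + 1) = 0.4695.
φ = arcsin(0.4695) = 28.00°.

28.0°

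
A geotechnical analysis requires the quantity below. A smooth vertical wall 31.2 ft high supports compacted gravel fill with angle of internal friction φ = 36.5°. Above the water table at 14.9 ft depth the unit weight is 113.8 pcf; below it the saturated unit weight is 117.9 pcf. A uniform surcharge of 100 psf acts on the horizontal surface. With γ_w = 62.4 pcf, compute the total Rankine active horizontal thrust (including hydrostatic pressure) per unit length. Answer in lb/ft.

21200 lb/ft

K_a = tan²(45° − φ/2) = 0.2541.
γ' = 117.9 − 62.4 = 55.50 pcf. h₂ = H − d_w = 16.3 ft.
σ'_h: at surface K_a·q = 25.41; at WT K_a(q+γd_w) = 456.2; at base K_a(q+γd_w+γ'h₂) = 686.0 psf.
P₁ = ½(25.41+456.2)×14.9 = 3588; P₂ = ½(456.2+686.0)×16.3 = 9309; P_w = ½γ_w h₂² = 8290.
Total = 3588+9309+8290 = 21190 lb/ft.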